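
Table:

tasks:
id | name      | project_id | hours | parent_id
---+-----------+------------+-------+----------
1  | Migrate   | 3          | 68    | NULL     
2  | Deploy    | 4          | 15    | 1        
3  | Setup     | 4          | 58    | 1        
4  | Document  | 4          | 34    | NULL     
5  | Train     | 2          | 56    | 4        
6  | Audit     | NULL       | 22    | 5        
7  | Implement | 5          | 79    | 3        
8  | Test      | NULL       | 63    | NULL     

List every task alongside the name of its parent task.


This is a self-join: tasks is joined to a second copy of itself, matching each row's parent_id to another row's id. Use LEFT JOIN so rows with parent_id=NULL are kept.
  - task 1 (Migrate): parent_id=NULL -> NULL
  - task 2 (Deploy): parent_id=1 -> Migrate
  - task 3 (Setup): parent_id=1 -> Migrate
  - task 4 (Document): parent_id=NULL -> NULL
  - task 5 (Train): parent_id=4 -> Document
  - task 6 (Audit): parent_id=5 -> Train
  - task 7 (Implement): parent_id=3 -> Setup
  - task 8 (Test): parent_id=NULL -> NULL

SQL:
SELECT a.name AS item, b.name AS parent
FROM tasks a
LEFT JOIN tasks b ON a.parent_id = b.id

Result:
item      | parent  
----------+---------
Migrate   | NULL    
Deploy    | Migrate 
Setup     | Migrate 
Document  | NULL    
Train     | Document
Audit     | Train   
Implement | Setup   
Test      | NULL    


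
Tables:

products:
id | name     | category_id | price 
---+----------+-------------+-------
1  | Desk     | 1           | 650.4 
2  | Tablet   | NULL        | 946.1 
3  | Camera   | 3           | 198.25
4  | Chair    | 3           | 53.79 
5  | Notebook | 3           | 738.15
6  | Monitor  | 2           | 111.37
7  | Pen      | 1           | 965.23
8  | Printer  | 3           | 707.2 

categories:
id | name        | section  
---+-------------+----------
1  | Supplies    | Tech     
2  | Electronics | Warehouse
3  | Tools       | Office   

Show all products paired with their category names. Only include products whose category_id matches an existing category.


INNER JOIN keeps only products rows whose category_id matches an id in categories. Walk through each product:
  - product 1 (Desk): category_id=1 -> matches Supplies
  - product 2 (Tablet): category_id=NULL, no match -> dropped
  - product 3 (Camera): category_id=3 -> matches Tools
  - product 4 (Chair): category_id=3 -> matches Tools
  - product 5 (Notebook): category_id=3 -> matches Tools
  - product 6 (Monitor): category_id=2 -> matches Electronics
  - product 7 (Pen): category_id=1 -> matches Supplies
  - product 8 (Printer): category_id=3 -> matches Tools
So 1 of 8 rows is dropped.

SQL:
SELECT a.name, b.name AS category
FROM products a
INNER JOIN categories b ON a.category_id = b.id

Result:
name     | category   
---------+------------
Desk     | Supplies   
Camera   | Tools      
Chair    | Tools      
Notebook | Tools      
Monitor  | Electronics
Pen      | Supplies   
Printer  | Tools      


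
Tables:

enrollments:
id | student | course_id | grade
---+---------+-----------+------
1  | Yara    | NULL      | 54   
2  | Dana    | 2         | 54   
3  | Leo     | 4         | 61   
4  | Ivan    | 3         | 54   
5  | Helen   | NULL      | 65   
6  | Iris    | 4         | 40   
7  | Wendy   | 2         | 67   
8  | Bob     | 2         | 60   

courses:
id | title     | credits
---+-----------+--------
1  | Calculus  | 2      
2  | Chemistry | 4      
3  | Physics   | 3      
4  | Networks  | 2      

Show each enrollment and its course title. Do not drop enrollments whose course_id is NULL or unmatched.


LEFT JOIN keeps every row from enrollments (the left table); where course_id has no match in courses, the course columns become NULL. Walk through each enrollment:
  - enrollment 1 (Yara): course_id=NULL, no match -> kept with NULL
  - enrollment 2 (Dana): course_id=2 -> matches Chemistry
  - enrollment 3 (Leo): course_id=4 -> matches Networks
  - enrollment 4 (Ivan): course_id=3 -> matches Physics
  - enrollment 5 (Helen): course_id=NULL, no match -> kept with NULL
  - enrollment 6 (Iris): course_id=4 -> matches Networks
  - enrollment 7 (Wendy): course_id=2 -> matches Chemistry
  - enrollment 8 (Bob): course_id=2 -> matches Chemistry
All 8 rows appear; 2 have NULL course.

SQL:
SELECT a.student, b.title AS course
FROM enrollments a
LEFT JOIN courses b ON a.course_id = b.id

Result:
student | course   
--------+----------
Yara    | NULL     
Dana    | Chemistry
Leo     | Networks 
Ivan    | Physics  
Helen   | NULL     
Iris    | Networks 
Wendy   | Chemistry
Bob     | Chemistry


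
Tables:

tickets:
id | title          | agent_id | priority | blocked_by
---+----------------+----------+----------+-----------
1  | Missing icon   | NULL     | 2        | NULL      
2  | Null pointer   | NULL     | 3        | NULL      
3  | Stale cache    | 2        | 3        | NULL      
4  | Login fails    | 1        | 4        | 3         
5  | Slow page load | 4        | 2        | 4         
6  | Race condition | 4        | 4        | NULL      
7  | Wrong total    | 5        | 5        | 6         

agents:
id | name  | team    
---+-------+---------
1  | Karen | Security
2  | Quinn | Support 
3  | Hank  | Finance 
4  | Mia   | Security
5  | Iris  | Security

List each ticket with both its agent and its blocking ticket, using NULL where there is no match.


Two LEFT JOINs from the same base table tickets: one to agents via agent_id, one to tickets itself via blocked_by. Both are LEFT so every ticket is preserved.
Match against agents:
  - ticket 1 (Missing icon): agent_id=NULL, no match -> kept with NULL
  - ticket 2 (Null pointer): agent_id=NULL, no match -> kept with NULL
  - ticket 3 (Stale cache): agent_id=2 -> matches Quinn
  - ticket 4 (Login fails): agent_id=1 -> matches Karen
  - ticket 5 (Slow page load): agent_id=4 -> matches Mia
  - ticket 6 (Race condition): agent_id=4 -> matches Mia
  - ticket 7 (Wrong total): agent_id=5 -> matches Iris
Match against tickets (self):
  - ticket 1 (Missing icon): blocked_by=NULL -> NULL
  - ticket 2 (Null pointer): blocked_by=NULL -> NULL
  - ticket 3 (Stale cache): blocked_by=NULL -> NULL
  - ticket 4 (Login fails): blocked_by=3 -> Stale cache
  - ticket 5 (Slow page load): blocked_by=4 -> Login fails
  - ticket 6 (Race condition): blocked_by=NULL -> NULL
  - ticket 7 (Wrong total): blocked_by=6 -> Race condition

SQL:
SELECT a.title, b.name AS agent, c.title AS blocked_by
FROM tickets a
LEFT JOIN agents b ON a.agent_id = b.id
LEFT JOIN tickets c ON a.blocked_by = c.id

Result:
title          | agent | blocked_by    
---------------+-------+---------------
Missing icon   | NULL  | NULL          
Null pointer   | NULL  | NULL          
Stale cache    | Quinn | NULL          
Login fails    | Karen | Stale cache   
Slow page load | Mia   | Login fails   
Race condition | Mia   | NULL          
Wrong total    | Iris  | Race condition


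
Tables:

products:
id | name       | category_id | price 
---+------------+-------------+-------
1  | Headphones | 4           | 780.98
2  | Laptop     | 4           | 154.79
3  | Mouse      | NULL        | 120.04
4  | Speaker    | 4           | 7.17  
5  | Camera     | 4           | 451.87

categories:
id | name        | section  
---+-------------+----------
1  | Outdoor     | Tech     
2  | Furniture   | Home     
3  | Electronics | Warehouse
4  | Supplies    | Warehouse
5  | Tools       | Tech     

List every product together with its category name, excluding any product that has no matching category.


INNER JOIN keeps only products rows whose category_id matches an id in categories. Walk through each product:
  - product 1 (Headphones): category_id=4 -> matches Supplies
  - product 2 (Laptop): category_id=4 -> matches Supplies
  - product 3 (Mouse): category_id=NULL, no match -> dropped
  - product 4 (Speaker): category_id=4 -> matches Supplies
  - product 5 (Camera): category_id=4 -> matches Supplies
So 1 of 5 rows is dropped.

SQL:
SELECT a.name, b.name AS category
FROM products a
INNER JOIN categories b ON a.category_id = b.id

Result:
name       | category
-----------+---------
Headphones | Supplies
Laptop     | Supplies
Speaker    | Supplies
Camera     | Supplies


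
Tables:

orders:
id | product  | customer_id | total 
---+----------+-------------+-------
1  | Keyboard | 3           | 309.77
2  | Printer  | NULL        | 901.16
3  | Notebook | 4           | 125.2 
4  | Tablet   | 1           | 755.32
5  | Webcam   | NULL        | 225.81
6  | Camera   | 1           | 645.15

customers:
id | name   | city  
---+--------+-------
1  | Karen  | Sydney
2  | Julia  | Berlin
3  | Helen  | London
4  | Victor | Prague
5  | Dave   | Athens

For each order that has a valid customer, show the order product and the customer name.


INNER JOIN keeps only orders rows whose customer_id matches an id in customers. Walk through each order:
  - order 1 (Keyboard): customer_id=3 -> matches Helen
  - order 2 (Printer): customer_id=NULL, no match -> dropped
  - order 3 (Notebook): customer_id=4 -> matches Victor
  - order 4 (Tablet): customer_id=1 -> matches Karen
  - order 5 (Webcam): customer_id=NULL, no match -> dropped
  - order 6 (Camera): customer_id=1 -> matches Karen
So 2 of 6 rows are dropped.

SQL:
SELECT a.product, b.name AS customer
FROM orders a
INNER JOIN customers b ON a.customer_id = b.id

Result:
product  | customer
---------+---------
Keyboard | Helen   
Notebook | Victor  
Tablet   | Karen   
Camera   | Karen   


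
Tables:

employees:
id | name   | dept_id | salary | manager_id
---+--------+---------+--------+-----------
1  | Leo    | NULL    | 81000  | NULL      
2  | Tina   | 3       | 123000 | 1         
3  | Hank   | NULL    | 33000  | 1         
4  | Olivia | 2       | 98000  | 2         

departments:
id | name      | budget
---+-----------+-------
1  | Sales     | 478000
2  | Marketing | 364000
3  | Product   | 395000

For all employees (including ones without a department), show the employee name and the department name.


LEFT JOIN keeps every row from employees (the left table); where dept_id has no match in departments, the department columns become NULL. Walk through each employee:
  - employee 1 (Leo): dept_id=NULL, no match -> kept with NULL
  - employee 2 (Tina): dept_id=3 -> matches Product
  - employee 3 (Hank): dept_id=NULL, no match -> kept with NULL
  - employee 4 (Olivia): dept_id=2 -> matches Marketing
All 4 rows appear; 2 have NULL department.

SQL:
SELECT a.name, b.name AS department
FROM employees a
LEFT JOIN departments b ON a.dept_id = b.id

Result:
name   | department
-------+-----------
Leo    | NULL      
Tina   | Product   
Hank   | NULL      
Olivia | Marketing 


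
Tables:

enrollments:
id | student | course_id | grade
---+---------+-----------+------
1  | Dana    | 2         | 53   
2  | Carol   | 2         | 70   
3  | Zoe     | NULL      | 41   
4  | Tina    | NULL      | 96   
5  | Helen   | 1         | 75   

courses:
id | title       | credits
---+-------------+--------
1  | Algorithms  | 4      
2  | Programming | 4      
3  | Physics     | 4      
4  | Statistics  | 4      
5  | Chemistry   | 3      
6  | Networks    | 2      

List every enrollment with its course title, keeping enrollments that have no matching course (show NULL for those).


LEFT JOIN keeps every row from enrollments (the left table); where course_id has no match in courses, the course columns become NULL. Walk through each enrollment:
  - enrollment 1 (Dana): course_id=2 -> matches Programming
  - enrollment 2 (Carol): course_id=2 -> matches Programming
  - enrollment 3 (Zoe): course_id=NULL, no match -> kept with NULL
  - enrollment 4 (Tina): course_id=NULL, no match -> kept with NULL
  - enrollment 5 (Helen): course_id=1 -> matches Algorithms
All 5 rows appear; 2 have NULL course.

SQL:
SELECT a.student, b.title AS course
FROM enrollments a
LEFT JOIN courses b ON a.course_id = b.id

Result:
student | course     
--------+------------
Dana    | Programming
Carol   | Programming
Zoe     | NULL       
Tina    | NULL       
Helen   | Algorithms 


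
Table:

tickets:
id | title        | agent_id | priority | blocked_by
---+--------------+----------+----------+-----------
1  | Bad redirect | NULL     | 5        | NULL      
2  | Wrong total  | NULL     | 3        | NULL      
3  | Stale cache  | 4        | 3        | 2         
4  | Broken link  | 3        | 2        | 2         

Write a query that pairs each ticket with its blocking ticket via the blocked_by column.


This is a self-join: tickets is joined to a second copy of itself, matching each row's blocked_by to another row's id. Use LEFT JOIN so rows with blocked_by=NULL are kept.
  - ticket 1 (Bad redirect): blocked_by=NULL -> NULL
  - ticket 2 (Wrong total): blocked_by=NULL -> NULL
  - ticket 3 (Stale cache): blocked_by=2 -> Wrong total
  - ticket 4 (Broken link): blocked_by=2 -> Wrong total

SQL:
SELECT a.title AS item, b.title AS blocked_by
FROM tickets a
LEFT JOIN tickets b ON a.blocked_by = b.id

Result:
item         | blocked_by 
-------------+------------
Bad redirect | NULL       
Wrong total  | NULL       
Stale cache  | Wrong total
Broken link  | Wrong total


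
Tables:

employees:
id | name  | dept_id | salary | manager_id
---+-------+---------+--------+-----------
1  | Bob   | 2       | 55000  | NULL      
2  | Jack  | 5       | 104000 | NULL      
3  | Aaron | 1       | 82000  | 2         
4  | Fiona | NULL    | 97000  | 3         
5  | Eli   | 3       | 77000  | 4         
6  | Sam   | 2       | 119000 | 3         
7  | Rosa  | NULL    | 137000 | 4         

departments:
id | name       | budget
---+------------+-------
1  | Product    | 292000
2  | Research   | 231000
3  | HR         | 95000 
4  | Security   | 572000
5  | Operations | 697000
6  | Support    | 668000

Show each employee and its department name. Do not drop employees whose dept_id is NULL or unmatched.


LEFT JOIN keeps every row from employees (the left table); where dept_id has no match in departments, the department columns become NULL. Walk through each employee:
  - employee 1 (Bob): dept_id=2 -> matches Research
  - employee 2 (Jack): dept_id=5 -> matches Operations
  - employee 3 (Aaron): dept_id=1 -> matches Product
  - employee 4 (Fiona): dept_id=NULL, no match -> kept with NULL
  - employee 5 (Eli): dept_id=3 -> matches HR
  - employee 6 (Sam): dept_id=2 -> matches Research
  - employee 7 (Rosa): dept_id=NULL, no match -> kept with NULL
All 7 rows appear; 2 have NULL department.

SQL:
SELECT a.name, b.name AS department
FROM employees a
LEFT JOIN departments b ON a.dept_id = b.id

Result:
name  | department
------+-----------
Bob   | Research  
Jack  | Operations
Aaron | Product   
Fiona | NULL      
Eli   | HR        
Sam   | Research  
Rosa  | NULL      


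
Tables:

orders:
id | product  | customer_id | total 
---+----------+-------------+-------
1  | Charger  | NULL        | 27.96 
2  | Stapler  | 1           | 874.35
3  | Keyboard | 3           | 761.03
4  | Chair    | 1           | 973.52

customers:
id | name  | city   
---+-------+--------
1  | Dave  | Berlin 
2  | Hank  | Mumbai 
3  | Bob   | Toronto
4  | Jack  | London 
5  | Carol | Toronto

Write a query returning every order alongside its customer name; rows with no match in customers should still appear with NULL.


LEFT JOIN keeps every row from orders (the left table); where customer_id has no match in customers, the customer columns become NULL. Walk through each order:
  - order 1 (Charger): customer_id=NULL, no match -> kept with NULL
  - order 2 (Stapler): customer_id=1 -> matches Dave
  - order 3 (Keyboard): customer_id=3 -> matches Bob
  - order 4 (Chair): customer_id=1 -> matches Dave
All 4 rows appear; 1 has NULL customer.

SQL:
SELECT a.product, b.name AS customer
FROM orders a
LEFT JOIN customers b ON a.customer_id = b.id

Result:
product  | customer
---------+---------
Charger  | NULL    
Stapler  | Dave    
Keyboard | Bob     
Chair    | Dave    


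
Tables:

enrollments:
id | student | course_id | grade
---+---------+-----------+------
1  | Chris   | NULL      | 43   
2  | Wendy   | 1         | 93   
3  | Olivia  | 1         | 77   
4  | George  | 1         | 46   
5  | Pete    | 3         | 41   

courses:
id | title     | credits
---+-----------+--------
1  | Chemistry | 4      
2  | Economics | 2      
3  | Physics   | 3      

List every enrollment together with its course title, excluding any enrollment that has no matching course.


INNER JOIN keeps only enrollments rows whose course_id matches an id in courses. Walk through each enrollment:
  - enrollment 1 (Chris): course_id=NULL, no match -> dropped
  - enrollment 2 (Wendy): course_id=1 -> matches Chemistry
  - enrollment 3 (Olivia): course_id=1 -> matches Chemistry
  - enrollment 4 (George): course_id=1 -> matches Chemistry
  - enrollment 5 (Pete): course_id=3 -> matches Physics
So 1 of 5 rows is dropped.

SQL:
SELECT a.student, b.title AS course
FROM enrollments a
INNER JOIN courses b ON a.course_id = b.id

Result:
student | course   
--------+----------
Wendy   | Chemistry
Olivia  | Chemistry
George  | Chemistry
Pete    | Physics  


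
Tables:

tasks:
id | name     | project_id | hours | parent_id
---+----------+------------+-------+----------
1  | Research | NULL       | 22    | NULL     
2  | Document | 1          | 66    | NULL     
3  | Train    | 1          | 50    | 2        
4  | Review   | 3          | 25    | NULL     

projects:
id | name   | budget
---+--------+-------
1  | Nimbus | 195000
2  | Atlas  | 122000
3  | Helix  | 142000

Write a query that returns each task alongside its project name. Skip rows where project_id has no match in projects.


INNER JOIN keeps only tasks rows whose project_id matches an id in projects. Walk through each task:
  - task 1 (Research): project_id=NULL, no match -> dropped
  - task 2 (Document): project_id=1 -> matches Nimbus
  - task 3 (Train): project_id=1 -> matches Nimbus
  - task 4 (Review): project_id=3 -> matches Helix
So 1 of 4 rows is dropped.

SQL:
SELECT a.name, b.name AS project
FROM tasks a
INNER JOIN projects b ON a.project_id = b.id

Result:
name     | project
---------+--------
Document | Nimbus 
Train    | Nimbus 
Review   | Helix  


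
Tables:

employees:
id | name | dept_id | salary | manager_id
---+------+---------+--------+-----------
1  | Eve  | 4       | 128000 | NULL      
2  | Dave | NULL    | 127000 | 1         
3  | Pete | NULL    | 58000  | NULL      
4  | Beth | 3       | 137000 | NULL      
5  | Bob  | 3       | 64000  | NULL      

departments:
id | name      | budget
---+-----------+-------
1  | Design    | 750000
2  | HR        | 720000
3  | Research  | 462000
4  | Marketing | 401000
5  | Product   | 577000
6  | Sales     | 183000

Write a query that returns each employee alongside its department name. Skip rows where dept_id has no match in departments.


INNER JOIN keeps only employees rows whose dept_id matches an id in departments. Walk through each employee:
  - employee 1 (Eve): dept_id=4 -> matches Marketing
  - employee 2 (Dave): dept_id=NULL, no match -> dropped
  - employee 3 (Pete): dept_id=NULL, no match -> dropped
  - employee 4 (Beth): dept_id=3 -> matches Research
  - employee 5 (Bob): dept_id=3 -> matches Research
So 2 of 5 rows are dropped.

SQL:
SELECT a.name, b.name AS department
FROM employees a
INNER JOIN departments b ON a.dept_id = b.id

Result:
name | department
-----+-----------
Eve  | Marketing 
Beth | Research  
Bob  | Research  


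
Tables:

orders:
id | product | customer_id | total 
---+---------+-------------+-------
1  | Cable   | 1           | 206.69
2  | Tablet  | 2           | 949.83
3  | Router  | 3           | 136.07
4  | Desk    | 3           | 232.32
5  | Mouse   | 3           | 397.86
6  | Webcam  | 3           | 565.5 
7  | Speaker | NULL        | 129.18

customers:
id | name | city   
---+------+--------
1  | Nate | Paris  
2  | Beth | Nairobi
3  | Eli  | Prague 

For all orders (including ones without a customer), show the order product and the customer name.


LEFT JOIN keeps every row from orders (the left table); where customer_id has no match in customers, the customer columns become NULL. Walk through each order:
  - order 1 (Cable): customer_id=1 -> matches Nate
  - order 2 (Tablet): customer_id=2 -> matches Beth
  - order 3 (Router): customer_id=3 -> matches Eli
  - order 4 (Desk): customer_id=3 -> matches Eli
  - order 5 (Mouse): customer_id=3 -> matches Eli
  - order 6 (Webcam): customer_id=3 -> matches Eli
  - order 7 (Speaker): customer_id=NULL, no match -> kept with NULL
All 7 rows appear; 1 has NULL customer.

SQL:
SELECT a.product, b.name AS customer
FROM orders a
LEFT JOIN customers b ON a.customer_id = b.id

Result:
product | customer
--------+---------
Cable   | Nate    
Tablet  | Beth    
Router  | Eli     
Desk    | Eli     
Mouse   | Eli     
Webcam  | Eli     
Speaker | NULL    


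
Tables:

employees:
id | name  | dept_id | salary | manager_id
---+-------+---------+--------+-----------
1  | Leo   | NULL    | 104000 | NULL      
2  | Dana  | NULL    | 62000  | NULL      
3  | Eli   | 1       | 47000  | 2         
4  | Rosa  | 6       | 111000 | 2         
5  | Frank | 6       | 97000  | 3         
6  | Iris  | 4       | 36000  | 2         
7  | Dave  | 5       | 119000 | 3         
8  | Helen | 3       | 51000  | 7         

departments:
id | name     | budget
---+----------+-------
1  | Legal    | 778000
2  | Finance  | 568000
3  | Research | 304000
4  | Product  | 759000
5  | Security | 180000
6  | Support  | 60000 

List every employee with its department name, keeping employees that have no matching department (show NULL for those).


LEFT JOIN keeps every row from employees (the left table); where dept_id has no match in departments, the department columns become NULL. Walk through each employee:
  - employee 1 (Leo): dept_id=NULL, no match -> kept with NULL
  - employee 2 (Dana): dept_id=NULL, no match -> kept with NULL
  - employee 3 (Eli): dept_id=1 -> matches Legal
  - employee 4 (Rosa): dept_id=6 -> matches Support
  - employee 5 (Frank): dept_id=6 -> matches Support
  - employee 6 (Iris): dept_id=4 -> matches Product
  - employee 7 (Dave): dept_id=5 -> matches Security
  - employee 8 (Helen): dept_id=3 -> matches Research
All 8 rows appear; 2 have NULL department.

SQL:
SELECT a.name, b.name AS department
FROM employees a
LEFT JOIN departments b ON a.dept_id = b.id

Result:
name  | department
------+-----------
Leo   | NULL      
Dana  | NULL      
Eli   | Legal     
Rosa  | Support   
Frank | Support   
Iris  | Product   
Dave  | Security  
Helen | Research  


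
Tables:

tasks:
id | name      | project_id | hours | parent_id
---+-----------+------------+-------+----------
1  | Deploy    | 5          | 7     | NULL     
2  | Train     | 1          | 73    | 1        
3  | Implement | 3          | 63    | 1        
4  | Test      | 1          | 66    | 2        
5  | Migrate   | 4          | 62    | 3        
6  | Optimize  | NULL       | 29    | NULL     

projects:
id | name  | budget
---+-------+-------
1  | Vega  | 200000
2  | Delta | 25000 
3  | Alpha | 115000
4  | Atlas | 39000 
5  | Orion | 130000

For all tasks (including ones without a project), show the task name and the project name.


LEFT JOIN keeps every row from tasks (the left table); where project_id has no match in projects, the project columns become NULL. Walk through each task:
  - task 1 (Deploy): project_id=5 -> matches Orion
  - task 2 (Train): project_id=1 -> matches Vega
  - task 3 (Implement): project_id=3 -> matches Alpha
  - task 4 (Test): project_id=1 -> matches Vega
  - task 5 (Migrate): project_id=4 -> matches Atlas
  - task 6 (Optimize): project_id=NULL, no match -> kept with NULL
All 6 rows appear; 1 has NULL project.

SQL:
SELECT a.name, b.name AS project
FROM tasks a
LEFT JOIN projects b ON a.project_id = b.id

Result:
name      | project
----------+--------
Deploy    | Orion  
Train     | Vega   
Implement | Alpha  
Test      | Vega   
Migrate   | Atlas  
Optimize  | NULL   


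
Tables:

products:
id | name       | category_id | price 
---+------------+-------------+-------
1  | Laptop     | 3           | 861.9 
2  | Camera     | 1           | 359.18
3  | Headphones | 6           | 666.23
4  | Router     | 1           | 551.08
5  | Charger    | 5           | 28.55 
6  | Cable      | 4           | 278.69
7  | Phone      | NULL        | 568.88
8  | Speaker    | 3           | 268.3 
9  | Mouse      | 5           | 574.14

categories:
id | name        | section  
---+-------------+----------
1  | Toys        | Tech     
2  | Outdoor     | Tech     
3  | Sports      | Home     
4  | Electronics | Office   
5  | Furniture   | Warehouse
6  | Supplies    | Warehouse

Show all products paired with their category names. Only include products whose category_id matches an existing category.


INNER JOIN keeps only products rows whose category_id matches an id in categories. Walk through each product:
  - product 1 (Laptop): category_id=3 -> matches Sports
  - product 2 (Camera): category_id=1 -> matches Toys
  - product 3 (Headphones): category_id=6 -> matches Supplies
  - product 4 (Router): category_id=1 -> matches Toys
  - product 5 (Charger): category_id=5 -> matches Furniture
  - product 6 (Cable): category_id=4 -> matches Electronics
  - product 7 (Phone): category_id=NULL, no match -> dropped
  - product 8 (Speaker): category_id=3 -> matches Sports
  - product 9 (Mouse): category_id=5 -> matches Furniture
So 1 of 9 rows is dropped.

SQL:
SELECT a.name, b.name AS category
FROM products a
INNER JOIN categories b ON a.category_id = b.id

Result:
name       | category   
-----------+------------
Laptop     | Sports     
Camera     | Toys       
Headphones | Supplies   
Router     | Toys       
Charger    | Furniture  
Cable      | Electronics
Speaker    | Sports     
Mouse      | Furniture  


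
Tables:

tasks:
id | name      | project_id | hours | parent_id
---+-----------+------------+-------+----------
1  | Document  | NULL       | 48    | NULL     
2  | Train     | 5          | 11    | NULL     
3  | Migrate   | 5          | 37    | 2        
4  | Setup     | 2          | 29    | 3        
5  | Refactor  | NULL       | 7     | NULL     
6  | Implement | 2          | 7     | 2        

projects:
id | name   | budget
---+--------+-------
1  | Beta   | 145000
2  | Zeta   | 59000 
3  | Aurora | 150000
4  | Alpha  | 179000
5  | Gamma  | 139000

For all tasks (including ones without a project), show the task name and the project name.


LEFT JOIN keeps every row from tasks (the left table); where project_id has no match in projects, the project columns become NULL. Walk through each task:
  - task 1 (Document): project_id=NULL, no match -> kept with NULL
  - task 2 (Train): project_id=5 -> matches Gamma
  - task 3 (Migrate): project_id=5 -> matches Gamma
  - task 4 (Setup): project_id=2 -> matches Zeta
  - task 5 (Refactor): project_id=NULL, no match -> kept with NULL
  - task 6 (Implement): project_id=2 -> matches Zeta
All 6 rows appear; 2 have NULL project.

SQL:
SELECT a.name, b.name AS project
FROM tasks a
LEFT JOIN projects b ON a.project_id = b.id

Result:
name      | project
----------+--------
Document  | NULL   
Train     | Gamma  
Migrate   | Gamma  
Setup     | Zeta   
Refactor  | NULL   
Implement | Zeta   


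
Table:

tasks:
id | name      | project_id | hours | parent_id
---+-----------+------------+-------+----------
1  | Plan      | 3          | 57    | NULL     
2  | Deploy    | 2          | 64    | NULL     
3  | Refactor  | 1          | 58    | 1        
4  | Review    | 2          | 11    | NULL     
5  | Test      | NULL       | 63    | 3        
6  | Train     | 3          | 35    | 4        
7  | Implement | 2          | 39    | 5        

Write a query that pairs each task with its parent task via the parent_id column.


This is a self-join: tasks is joined to a second copy of itself, matching each row's parent_id to another row's id. Use LEFT JOIN so rows with parent_id=NULL are kept.
  - task 1 (Plan): parent_id=NULL -> NULL
  - task 2 (Deploy): parent_id=NULL -> NULL
  - task 3 (Refactor): parent_id=1 -> Plan
  - task 4 (Review): parent_id=NULL -> NULL
  - task 5 (Test): parent_id=3 -> Refactor
  - task 6 (Train): parent_id=4 -> Review
  - task 7 (Implement): parent_id=5 -> Test

SQL:
SELECT a.name AS item, b.name AS parent
FROM tasks a
LEFT JOIN tasks b ON a.parent_id = b.id

Result:
item      | parent  
----------+---------
Plan      | NULL    
Deploy    | NULL    
Refactor  | Plan    
Review    | NULL    
Test      | Refactor
Train     | Review  
Implement | Test    


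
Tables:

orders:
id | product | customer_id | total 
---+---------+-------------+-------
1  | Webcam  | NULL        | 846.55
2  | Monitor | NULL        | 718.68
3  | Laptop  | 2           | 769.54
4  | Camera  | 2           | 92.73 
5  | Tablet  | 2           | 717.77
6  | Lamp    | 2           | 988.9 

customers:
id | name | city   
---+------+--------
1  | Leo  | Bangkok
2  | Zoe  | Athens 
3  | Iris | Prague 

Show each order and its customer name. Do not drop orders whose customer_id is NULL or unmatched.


LEFT JOIN keeps every row from orders (the left table); where customer_id has no match in customers, the customer columns become NULL. Walk through each order:
  - order 1 (Webcam): customer_id=NULL, no match -> kept with NULL
  - order 2 (Monitor): customer_id=NULL, no match -> kept with NULL
  - order 3 (Laptop): customer_id=2 -> matches Zoe
  - order 4 (Camera): customer_id=2 -> matches Zoe
  - order 5 (Tablet): customer_id=2 -> matches Zoe
  - order 6 (Lamp): customer_id=2 -> matches Zoe
All 6 rows appear; 2 have NULL customer.

SQL:
SELECT a.product, b.name AS customer
FROM orders a
LEFT JOIN customers b ON a.customer_id = b.id

Result:
product | customer
--------+---------
Webcam  | NULL    
Monitor | NULL    
Laptop  | Zoe     
Camera  | Zoe     
Tablet  | Zoe     
Lamp    | Zoe     


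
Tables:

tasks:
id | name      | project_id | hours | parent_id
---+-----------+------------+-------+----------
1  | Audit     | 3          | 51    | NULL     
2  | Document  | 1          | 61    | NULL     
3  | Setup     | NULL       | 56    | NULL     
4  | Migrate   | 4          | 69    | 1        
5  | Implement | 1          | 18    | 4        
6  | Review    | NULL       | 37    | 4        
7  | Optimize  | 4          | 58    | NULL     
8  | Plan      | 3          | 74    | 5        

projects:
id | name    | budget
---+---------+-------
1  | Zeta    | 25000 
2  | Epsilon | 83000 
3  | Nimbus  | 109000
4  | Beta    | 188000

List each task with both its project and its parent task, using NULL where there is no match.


Two LEFT JOINs from the same base table tasks: one to projects via project_id, one to tasks itself via parent_id. Both are LEFT so every task is preserved.
Match against projects:
  - task 1 (Audit): project_id=3 -> matches Nimbus
  - task 2 (Document): project_id=1 -> matches Zeta
  - task 3 (Setup): project_id=NULL, no match -> kept with NULL
  - task 4 (Migrate): project_id=4 -> matches Beta
  - task 5 (Implement): project_id=1 -> matches Zeta
  - task 6 (Review): project_id=NULL, no match -> kept with NULL
  - task 7 (Optimize): project_id=4 -> matches Beta
  - task 8 (Plan): project_id=3 -> matches Nimbus
Match against tasks (self):
  - task 1 (Audit): parent_id=NULL -> NULL
  - task 2 (Document): parent_id=NULL -> NULL
  - task 3 (Setup): parent_id=NULL -> NULL
  - task 4 (Migrate): parent_id=1 -> Audit
  - task 5 (Implement): parent_id=4 -> Migrate
  - task 6 (Review): parent_id=4 -> Migrate
  - task 7 (Optimize): parent_id=NULL -> NULL
  - task 8 (Plan): parent_id=5 -> Implement

SQL:
SELECT a.name, b.name AS project, c.name AS parent
FROM tasks a
LEFT JOIN projects b ON a.project_id = b.id
LEFT JOIN tasks c ON a.parent_id = c.id

Result:
name      | project | parent   
----------+---------+----------
Audit     | Nimbus  | NULL     
Document  | Zeta    | NULL     
Setup     | NULL    | NULL     
Migrate   | Beta    | Audit    
Implement | Zeta    | Migrate  
Review    | NULL    | Migrate  
Optimize  | Beta    | NULL     
Plan      | Nimbus  | Implement


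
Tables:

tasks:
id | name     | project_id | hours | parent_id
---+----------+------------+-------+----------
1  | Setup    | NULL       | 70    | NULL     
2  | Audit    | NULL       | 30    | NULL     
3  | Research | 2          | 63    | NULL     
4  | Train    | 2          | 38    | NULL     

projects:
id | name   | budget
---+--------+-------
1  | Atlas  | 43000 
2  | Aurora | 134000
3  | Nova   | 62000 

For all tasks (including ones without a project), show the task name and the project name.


LEFT JOIN keeps every row from tasks (the left table); where project_id has no match in projects, the project columns become NULL. Walk through each task:
  - task 1 (Setup): project_id=NULL, no match -> kept with NULL
  - task 2 (Audit): project_id=NULL, no match -> kept with NULL
  - task 3 (Research): project_id=2 -> matches Aurora
  - task 4 (Train): project_id=2 -> matches Aurora
All 4 rows appear; 2 have NULL project.

SQL:
SELECT a.name, b.name AS project
FROM tasks a
LEFT JOIN projects b ON a.project_id = b.id

Result:
name     | project
---------+--------
Setup    | NULL   
Audit    | NULL   
Research | Aurora 
Train    | Aurora 


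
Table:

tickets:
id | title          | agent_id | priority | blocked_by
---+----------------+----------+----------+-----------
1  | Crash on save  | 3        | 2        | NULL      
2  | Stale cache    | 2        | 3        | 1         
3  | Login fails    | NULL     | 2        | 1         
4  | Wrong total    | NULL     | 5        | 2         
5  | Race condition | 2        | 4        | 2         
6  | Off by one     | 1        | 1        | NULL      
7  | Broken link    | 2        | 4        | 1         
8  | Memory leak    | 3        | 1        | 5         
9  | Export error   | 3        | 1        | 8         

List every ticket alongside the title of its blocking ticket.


This is a self-join: tickets is joined to a second copy of itself, matching each row's blocked_by to another row's id. Use LEFT JOIN so rows with blocked_by=NULL are kept.
  - ticket 1 (Crash on save): blocked_by=NULL -> NULL
  - ticket 2 (Stale cache): blocked_by=1 -> Crash on save
  - ticket 3 (Login fails): blocked_by=1 -> Crash on save
  - ticket 4 (Wrong total): blocked_by=2 -> Stale cache
  - ticket 5 (Race condition): blocked_by=2 -> Stale cache
  - ticket 6 (Off by one): blocked_by=NULL -> NULL
  - ticket 7 (Broken link): blocked_by=1 -> Crash on save
  - ticket 8 (Memory leak): blocked_by=5 -> Race condition
  - ticket 9 (Export error): blocked_by=8 -> Memory leak

SQL:
SELECT a.title AS item, b.title AS blocked_by
FROM tickets a
LEFT JOIN tickets b ON a.blocked_by = b.id

Result:
item           | blocked_by    
---------------+---------------
Crash on save  | NULL          
Stale cache    | Crash on save 
Login fails    | Crash on save 
Wrong total    | Stale cache   
Race condition | Stale cache   
Off by one     | NULL          
Broken link    | Crash on save 
Memory leak    | Race condition
Export error   | Memory leak   


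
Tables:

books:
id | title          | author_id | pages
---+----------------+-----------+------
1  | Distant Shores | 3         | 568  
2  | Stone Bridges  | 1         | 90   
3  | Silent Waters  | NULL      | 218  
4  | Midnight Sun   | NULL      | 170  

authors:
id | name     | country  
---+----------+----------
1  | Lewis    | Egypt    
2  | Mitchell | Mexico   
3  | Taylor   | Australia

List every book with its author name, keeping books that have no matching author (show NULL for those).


LEFT JOIN keeps every row from books (the left table); where author_id has no match in authors, the author columns become NULL. Walk through each book:
  - book 1 (Distant Shores): author_id=3 -> matches Taylor
  - book 2 (Stone Bridges): author_id=1 -> matches Lewis
  - book 3 (Silent Waters): author_id=NULL, no match -> kept with NULL
  - book 4 (Midnight Sun): author_id=NULL, no match -> kept with NULL
All 4 rows appear; 2 have NULL author.

SQL:
SELECT a.title, b.name AS author
FROM books a
LEFT JOIN authors b ON a.author_id = b.id

Result:
title          | author
---------------+-------
Distant Shores | Taylor
Stone Bridges  | Lewis 
Silent Waters  | NULL  
Midnight Sun   | NULL  


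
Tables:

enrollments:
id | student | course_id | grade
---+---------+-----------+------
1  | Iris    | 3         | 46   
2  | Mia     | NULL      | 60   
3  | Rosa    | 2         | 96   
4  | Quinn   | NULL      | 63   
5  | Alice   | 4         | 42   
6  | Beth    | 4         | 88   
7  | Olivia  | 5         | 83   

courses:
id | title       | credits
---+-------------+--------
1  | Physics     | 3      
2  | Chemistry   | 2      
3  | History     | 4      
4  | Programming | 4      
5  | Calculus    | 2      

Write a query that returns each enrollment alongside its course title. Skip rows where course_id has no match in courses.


INNER JOIN keeps only enrollments rows whose course_id matches an id in courses. Walk through each enrollment:
  - enrollment 1 (Iris): course_id=3 -> matches History
  - enrollment 2 (Mia): course_id=NULL, no match -> dropped
  - enrollment 3 (Rosa): course_id=2 -> matches Chemistry
  - enrollment 4 (Quinn): course_id=NULL, no match -> dropped
  - enrollment 5 (Alice): course_id=4 -> matches Programming
  - enrollment 6 (Beth): course_id=4 -> matches Programming
  - enrollment 7 (Olivia): course_id=5 -> matches Calculus
So 2 of 7 rows are dropped.

SQL:
SELECT a.student, b.title AS course
FROM enrollments a
INNER JOIN courses b ON a.course_id = b.id

Result:
student | course     
--------+------------
Iris    | History    
Rosa    | Chemistry  
Alice   | Programming
Beth    | Programming
Olivia  | Calculus   


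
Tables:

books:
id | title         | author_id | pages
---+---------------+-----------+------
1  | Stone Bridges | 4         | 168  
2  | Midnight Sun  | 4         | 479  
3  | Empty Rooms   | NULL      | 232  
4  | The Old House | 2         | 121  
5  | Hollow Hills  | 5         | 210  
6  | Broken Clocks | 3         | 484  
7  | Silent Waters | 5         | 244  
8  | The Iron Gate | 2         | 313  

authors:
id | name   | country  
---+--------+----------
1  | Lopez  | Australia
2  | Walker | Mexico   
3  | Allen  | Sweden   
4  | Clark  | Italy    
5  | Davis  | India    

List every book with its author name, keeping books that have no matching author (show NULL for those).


LEFT JOIN keeps every row from books (the left table); where author_id has no match in authors, the author columns become NULL. Walk through each book:
  - book 1 (Stone Bridges): author_id=4 -> matches Clark
  - book 2 (Midnight Sun): author_id=4 -> matches Clark
  - book 3 (Empty Rooms): author_id=NULL, no match -> kept with NULL
  - book 4 (The Old House): author_id=2 -> matches Walker
  - book 5 (Hollow Hills): author_id=5 -> matches Davis
  - book 6 (Broken Clocks): author_id=3 -> matches Allen
  - book 7 (Silent Waters): author_id=5 -> matches Davis
  - book 8 (The Iron Gate): author_id=2 -> matches Walker
All 8 rows appear; 1 has NULL author.

SQL:
SELECT a.title, b.name AS author
FROM books a
LEFT JOIN authors b ON a.author_id = b.id

Result:
title         | author
--------------+-------
Stone Bridges | Clark 
Midnight Sun  | Clark 
Empty Rooms   | NULL  
The Old House | Walker
Hollow Hills  | Davis 
Broken Clocks | Allen 
Silent Waters | Davis 
The Iron Gate | Walker


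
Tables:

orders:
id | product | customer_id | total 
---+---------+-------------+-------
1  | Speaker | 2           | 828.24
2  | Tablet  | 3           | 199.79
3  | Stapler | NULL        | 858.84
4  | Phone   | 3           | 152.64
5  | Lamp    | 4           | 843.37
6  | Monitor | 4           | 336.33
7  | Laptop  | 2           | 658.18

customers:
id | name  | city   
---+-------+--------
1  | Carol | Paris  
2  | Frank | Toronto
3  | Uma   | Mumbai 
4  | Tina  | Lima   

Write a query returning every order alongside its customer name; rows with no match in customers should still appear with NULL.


LEFT JOIN keeps every row from orders (the left table); where customer_id has no match in customers, the customer columns become NULL. Walk through each order:
  - order 1 (Speaker): customer_id=2 -> matches Frank
  - order 2 (Tablet): customer_id=3 -> matches Uma
  - order 3 (Stapler): customer_id=NULL, no match -> kept with NULL
  - order 4 (Phone): customer_id=3 -> matches Uma
  - order 5 (Lamp): customer_id=4 -> matches Tina
  - order 6 (Monitor): customer_id=4 -> matches Tina
  - order 7 (Laptop): customer_id=2 -> matches Frank
All 7 rows appear; 1 has NULL customer.

SQL:
SELECT a.product, b.name AS customer
FROM orders a
LEFT JOIN customers b ON a.customer_id = b.id

Result:
product | customer
--------+---------
Speaker | Frank   
Tablet  | Uma     
Stapler | NULL    
Phone   | Uma     
Lamp    | Tina    
Monitor | Tina    
Laptop  | Frank   
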